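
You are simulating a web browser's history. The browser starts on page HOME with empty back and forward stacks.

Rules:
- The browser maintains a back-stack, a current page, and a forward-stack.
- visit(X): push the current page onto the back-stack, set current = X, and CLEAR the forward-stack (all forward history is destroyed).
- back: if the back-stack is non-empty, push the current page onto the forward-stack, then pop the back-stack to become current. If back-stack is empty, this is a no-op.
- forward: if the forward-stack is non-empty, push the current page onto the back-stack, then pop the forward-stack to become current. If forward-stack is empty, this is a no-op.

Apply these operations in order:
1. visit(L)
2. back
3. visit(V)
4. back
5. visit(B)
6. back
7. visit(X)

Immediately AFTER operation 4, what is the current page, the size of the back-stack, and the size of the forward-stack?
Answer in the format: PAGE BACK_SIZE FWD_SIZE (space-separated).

After 1 (visit(L)): cur=L back=1 fwd=0
After 2 (back): cur=HOME back=0 fwd=1
After 3 (visit(V)): cur=V back=1 fwd=0
After 4 (back): cur=HOME back=0 fwd=1

HOME 0 1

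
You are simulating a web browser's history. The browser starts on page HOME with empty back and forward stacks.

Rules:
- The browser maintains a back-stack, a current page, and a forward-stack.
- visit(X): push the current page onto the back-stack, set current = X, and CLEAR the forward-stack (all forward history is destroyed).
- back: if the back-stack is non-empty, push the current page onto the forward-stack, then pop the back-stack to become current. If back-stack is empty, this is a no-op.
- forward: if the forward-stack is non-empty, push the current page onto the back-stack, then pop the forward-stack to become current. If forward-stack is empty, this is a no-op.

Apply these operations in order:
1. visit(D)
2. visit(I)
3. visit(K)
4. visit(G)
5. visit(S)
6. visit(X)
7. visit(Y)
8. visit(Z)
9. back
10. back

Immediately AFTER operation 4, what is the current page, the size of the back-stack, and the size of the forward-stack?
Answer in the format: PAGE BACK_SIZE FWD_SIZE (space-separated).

After 1 (visit(D)): cur=D back=1 fwd=0
After 2 (visit(I)): cur=I back=2 fwd=0
After 3 (visit(K)): cur=K back=3 fwd=0
After 4 (visit(G)): cur=G back=4 fwd=0

G 4 0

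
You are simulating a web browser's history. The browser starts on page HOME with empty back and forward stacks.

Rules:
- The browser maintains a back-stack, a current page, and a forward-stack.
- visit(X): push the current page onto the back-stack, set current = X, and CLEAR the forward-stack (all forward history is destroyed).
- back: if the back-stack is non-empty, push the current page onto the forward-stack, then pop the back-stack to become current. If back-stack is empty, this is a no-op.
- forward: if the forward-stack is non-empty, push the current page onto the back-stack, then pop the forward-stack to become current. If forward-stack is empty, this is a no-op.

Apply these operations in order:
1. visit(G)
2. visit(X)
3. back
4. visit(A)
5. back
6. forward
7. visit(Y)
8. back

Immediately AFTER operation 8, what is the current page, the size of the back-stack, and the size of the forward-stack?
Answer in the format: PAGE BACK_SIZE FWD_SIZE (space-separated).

After 1 (visit(G)): cur=G back=1 fwd=0
After 2 (visit(X)): cur=X back=2 fwd=0
After 3 (back): cur=G back=1 fwd=1
After 4 (visit(A)): cur=A back=2 fwd=0
After 5 (back): cur=G back=1 fwd=1
After 6 (forward): cur=A back=2 fwd=0
After 7 (visit(Y)): cur=Y back=3 fwd=0
After 8 (back): cur=A back=2 fwd=1

A 2 1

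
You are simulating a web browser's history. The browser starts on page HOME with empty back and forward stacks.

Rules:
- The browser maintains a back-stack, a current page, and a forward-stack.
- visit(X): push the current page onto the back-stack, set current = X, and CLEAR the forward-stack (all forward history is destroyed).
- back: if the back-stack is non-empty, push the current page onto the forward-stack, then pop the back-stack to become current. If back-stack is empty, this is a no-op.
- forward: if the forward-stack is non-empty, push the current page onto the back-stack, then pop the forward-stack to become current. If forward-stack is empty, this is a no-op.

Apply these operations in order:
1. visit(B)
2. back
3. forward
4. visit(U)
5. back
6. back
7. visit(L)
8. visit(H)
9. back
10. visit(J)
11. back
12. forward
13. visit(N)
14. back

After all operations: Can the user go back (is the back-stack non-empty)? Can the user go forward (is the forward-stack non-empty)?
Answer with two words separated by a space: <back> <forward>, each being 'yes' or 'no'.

Answer: yes yes

Derivation:
After 1 (visit(B)): cur=B back=1 fwd=0
After 2 (back): cur=HOME back=0 fwd=1
After 3 (forward): cur=B back=1 fwd=0
After 4 (visit(U)): cur=U back=2 fwd=0
After 5 (back): cur=B back=1 fwd=1
After 6 (back): cur=HOME back=0 fwd=2
After 7 (visit(L)): cur=L back=1 fwd=0
After 8 (visit(H)): cur=H back=2 fwd=0
After 9 (back): cur=L back=1 fwd=1
After 10 (visit(J)): cur=J back=2 fwd=0
After 11 (back): cur=L back=1 fwd=1
After 12 (forward): cur=J back=2 fwd=0
After 13 (visit(N)): cur=N back=3 fwd=0
After 14 (back): cur=J back=2 fwd=1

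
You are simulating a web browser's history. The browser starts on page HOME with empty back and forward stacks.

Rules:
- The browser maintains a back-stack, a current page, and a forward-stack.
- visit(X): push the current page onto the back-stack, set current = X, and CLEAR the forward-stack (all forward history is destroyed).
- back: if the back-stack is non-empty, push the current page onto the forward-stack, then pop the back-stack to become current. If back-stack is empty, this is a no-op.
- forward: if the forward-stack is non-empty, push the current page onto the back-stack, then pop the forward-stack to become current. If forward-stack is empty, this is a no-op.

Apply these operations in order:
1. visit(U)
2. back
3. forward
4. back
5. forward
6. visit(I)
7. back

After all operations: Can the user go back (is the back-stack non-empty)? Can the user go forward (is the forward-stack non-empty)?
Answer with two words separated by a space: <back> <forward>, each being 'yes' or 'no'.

Answer: yes yes

Derivation:
After 1 (visit(U)): cur=U back=1 fwd=0
After 2 (back): cur=HOME back=0 fwd=1
After 3 (forward): cur=U back=1 fwd=0
After 4 (back): cur=HOME back=0 fwd=1
After 5 (forward): cur=U back=1 fwd=0
After 6 (visit(I)): cur=I back=2 fwd=0
After 7 (back): cur=U back=1 fwd=1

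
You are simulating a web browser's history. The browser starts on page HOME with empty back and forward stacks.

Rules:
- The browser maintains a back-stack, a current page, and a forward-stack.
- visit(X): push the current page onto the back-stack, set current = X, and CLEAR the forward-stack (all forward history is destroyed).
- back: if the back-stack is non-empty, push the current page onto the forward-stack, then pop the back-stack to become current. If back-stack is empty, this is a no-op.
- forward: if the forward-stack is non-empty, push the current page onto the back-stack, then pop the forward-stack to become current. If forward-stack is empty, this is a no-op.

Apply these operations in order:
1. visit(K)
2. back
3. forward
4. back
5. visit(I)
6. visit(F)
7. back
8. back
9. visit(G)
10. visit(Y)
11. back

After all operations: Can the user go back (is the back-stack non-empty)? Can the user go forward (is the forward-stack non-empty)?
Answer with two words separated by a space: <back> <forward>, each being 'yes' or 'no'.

Answer: yes yes

Derivation:
After 1 (visit(K)): cur=K back=1 fwd=0
After 2 (back): cur=HOME back=0 fwd=1
After 3 (forward): cur=K back=1 fwd=0
After 4 (back): cur=HOME back=0 fwd=1
After 5 (visit(I)): cur=I back=1 fwd=0
After 6 (visit(F)): cur=F back=2 fwd=0
After 7 (back): cur=I back=1 fwd=1
After 8 (back): cur=HOME back=0 fwd=2
After 9 (visit(G)): cur=G back=1 fwd=0
After 10 (visit(Y)): cur=Y back=2 fwd=0
After 11 (back): cur=G back=1 fwd=1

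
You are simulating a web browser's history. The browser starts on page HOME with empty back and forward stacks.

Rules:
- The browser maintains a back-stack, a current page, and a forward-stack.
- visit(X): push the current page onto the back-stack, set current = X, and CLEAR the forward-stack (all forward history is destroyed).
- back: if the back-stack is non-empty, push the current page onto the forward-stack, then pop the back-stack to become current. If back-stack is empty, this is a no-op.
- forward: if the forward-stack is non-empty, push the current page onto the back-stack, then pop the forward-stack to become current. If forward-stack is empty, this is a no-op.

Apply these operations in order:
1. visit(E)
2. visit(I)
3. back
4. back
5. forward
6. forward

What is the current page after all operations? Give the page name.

After 1 (visit(E)): cur=E back=1 fwd=0
After 2 (visit(I)): cur=I back=2 fwd=0
After 3 (back): cur=E back=1 fwd=1
After 4 (back): cur=HOME back=0 fwd=2
After 5 (forward): cur=E back=1 fwd=1
After 6 (forward): cur=I back=2 fwd=0

Answer: I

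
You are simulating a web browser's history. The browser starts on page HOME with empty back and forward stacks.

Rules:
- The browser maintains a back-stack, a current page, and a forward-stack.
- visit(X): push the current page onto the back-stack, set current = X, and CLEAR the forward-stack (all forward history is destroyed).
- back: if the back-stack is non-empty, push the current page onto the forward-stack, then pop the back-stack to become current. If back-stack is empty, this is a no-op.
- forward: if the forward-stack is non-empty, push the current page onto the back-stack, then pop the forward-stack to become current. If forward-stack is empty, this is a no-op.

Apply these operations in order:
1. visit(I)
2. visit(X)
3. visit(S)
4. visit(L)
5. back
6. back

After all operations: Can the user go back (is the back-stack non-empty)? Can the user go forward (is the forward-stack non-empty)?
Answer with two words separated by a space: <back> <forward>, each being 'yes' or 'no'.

Answer: yes yes

Derivation:
After 1 (visit(I)): cur=I back=1 fwd=0
After 2 (visit(X)): cur=X back=2 fwd=0
After 3 (visit(S)): cur=S back=3 fwd=0
After 4 (visit(L)): cur=L back=4 fwd=0
After 5 (back): cur=S back=3 fwd=1
After 6 (back): cur=X back=2 fwd=2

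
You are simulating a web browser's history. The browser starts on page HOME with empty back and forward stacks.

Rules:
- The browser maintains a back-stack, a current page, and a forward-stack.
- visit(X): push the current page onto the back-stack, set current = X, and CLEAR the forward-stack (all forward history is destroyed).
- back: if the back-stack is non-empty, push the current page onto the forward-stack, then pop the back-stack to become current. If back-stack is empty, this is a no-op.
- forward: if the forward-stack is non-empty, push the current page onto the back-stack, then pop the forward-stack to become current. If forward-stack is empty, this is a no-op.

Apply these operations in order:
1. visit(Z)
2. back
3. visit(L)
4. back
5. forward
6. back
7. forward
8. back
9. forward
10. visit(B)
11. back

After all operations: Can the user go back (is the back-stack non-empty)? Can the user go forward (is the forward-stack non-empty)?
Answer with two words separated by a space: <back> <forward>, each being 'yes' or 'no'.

Answer: yes yes

Derivation:
After 1 (visit(Z)): cur=Z back=1 fwd=0
After 2 (back): cur=HOME back=0 fwd=1
After 3 (visit(L)): cur=L back=1 fwd=0
After 4 (back): cur=HOME back=0 fwd=1
After 5 (forward): cur=L back=1 fwd=0
After 6 (back): cur=HOME back=0 fwd=1
After 7 (forward): cur=L back=1 fwd=0
After 8 (back): cur=HOME back=0 fwd=1
After 9 (forward): cur=L back=1 fwd=0
After 10 (visit(B)): cur=B back=2 fwd=0
After 11 (back): cur=L back=1 fwd=1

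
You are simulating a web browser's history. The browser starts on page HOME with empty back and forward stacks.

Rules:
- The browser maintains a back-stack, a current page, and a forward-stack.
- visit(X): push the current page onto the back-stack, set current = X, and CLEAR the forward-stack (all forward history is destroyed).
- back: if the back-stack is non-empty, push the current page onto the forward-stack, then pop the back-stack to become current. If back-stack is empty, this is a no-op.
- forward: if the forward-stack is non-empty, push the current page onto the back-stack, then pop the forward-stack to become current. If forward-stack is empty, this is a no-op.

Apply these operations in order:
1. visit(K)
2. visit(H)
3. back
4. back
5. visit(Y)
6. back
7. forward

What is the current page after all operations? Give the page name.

After 1 (visit(K)): cur=K back=1 fwd=0
After 2 (visit(H)): cur=H back=2 fwd=0
After 3 (back): cur=K back=1 fwd=1
After 4 (back): cur=HOME back=0 fwd=2
After 5 (visit(Y)): cur=Y back=1 fwd=0
After 6 (back): cur=HOME back=0 fwd=1
After 7 (forward): cur=Y back=1 fwd=0

Answer: Y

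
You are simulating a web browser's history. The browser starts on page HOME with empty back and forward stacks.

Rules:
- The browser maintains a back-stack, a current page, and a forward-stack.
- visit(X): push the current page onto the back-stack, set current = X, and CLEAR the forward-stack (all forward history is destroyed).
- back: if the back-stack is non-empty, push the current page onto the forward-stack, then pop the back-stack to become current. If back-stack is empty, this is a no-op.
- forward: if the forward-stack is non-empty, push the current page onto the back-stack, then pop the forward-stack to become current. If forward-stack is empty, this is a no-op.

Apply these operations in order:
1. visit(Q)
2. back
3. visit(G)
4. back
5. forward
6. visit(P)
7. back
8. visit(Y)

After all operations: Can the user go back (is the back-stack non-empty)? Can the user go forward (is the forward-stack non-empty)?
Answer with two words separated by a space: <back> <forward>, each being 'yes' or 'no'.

After 1 (visit(Q)): cur=Q back=1 fwd=0
After 2 (back): cur=HOME back=0 fwd=1
After 3 (visit(G)): cur=G back=1 fwd=0
After 4 (back): cur=HOME back=0 fwd=1
After 5 (forward): cur=G back=1 fwd=0
After 6 (visit(P)): cur=P back=2 fwd=0
After 7 (back): cur=G back=1 fwd=1
After 8 (visit(Y)): cur=Y back=2 fwd=0

Answer: yes no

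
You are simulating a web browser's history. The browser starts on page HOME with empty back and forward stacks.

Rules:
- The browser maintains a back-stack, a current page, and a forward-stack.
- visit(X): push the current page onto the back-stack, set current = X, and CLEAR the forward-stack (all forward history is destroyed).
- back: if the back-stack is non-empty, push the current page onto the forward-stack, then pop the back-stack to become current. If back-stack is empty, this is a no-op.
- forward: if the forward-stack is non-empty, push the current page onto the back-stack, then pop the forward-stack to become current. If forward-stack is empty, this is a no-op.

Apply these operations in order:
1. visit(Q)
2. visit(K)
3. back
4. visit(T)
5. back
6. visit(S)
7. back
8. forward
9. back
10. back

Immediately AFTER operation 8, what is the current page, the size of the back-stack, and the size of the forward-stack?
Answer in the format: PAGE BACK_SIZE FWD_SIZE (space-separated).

After 1 (visit(Q)): cur=Q back=1 fwd=0
After 2 (visit(K)): cur=K back=2 fwd=0
After 3 (back): cur=Q back=1 fwd=1
After 4 (visit(T)): cur=T back=2 fwd=0
After 5 (back): cur=Q back=1 fwd=1
After 6 (visit(S)): cur=S back=2 fwd=0
After 7 (back): cur=Q back=1 fwd=1
After 8 (forward): cur=S back=2 fwd=0

S 2 0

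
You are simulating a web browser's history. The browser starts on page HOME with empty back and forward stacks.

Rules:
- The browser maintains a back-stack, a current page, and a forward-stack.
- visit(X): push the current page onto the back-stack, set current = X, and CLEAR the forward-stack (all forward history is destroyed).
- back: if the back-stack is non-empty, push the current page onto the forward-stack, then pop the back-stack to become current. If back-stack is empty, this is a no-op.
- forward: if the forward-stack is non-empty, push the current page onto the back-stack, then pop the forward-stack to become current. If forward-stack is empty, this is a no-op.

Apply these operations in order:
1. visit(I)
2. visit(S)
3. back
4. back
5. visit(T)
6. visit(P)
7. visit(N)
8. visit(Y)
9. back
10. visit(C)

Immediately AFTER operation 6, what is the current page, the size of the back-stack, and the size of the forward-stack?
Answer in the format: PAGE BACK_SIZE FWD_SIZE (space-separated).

After 1 (visit(I)): cur=I back=1 fwd=0
After 2 (visit(S)): cur=S back=2 fwd=0
After 3 (back): cur=I back=1 fwd=1
After 4 (back): cur=HOME back=0 fwd=2
After 5 (visit(T)): cur=T back=1 fwd=0
After 6 (visit(P)): cur=P back=2 fwd=0

P 2 0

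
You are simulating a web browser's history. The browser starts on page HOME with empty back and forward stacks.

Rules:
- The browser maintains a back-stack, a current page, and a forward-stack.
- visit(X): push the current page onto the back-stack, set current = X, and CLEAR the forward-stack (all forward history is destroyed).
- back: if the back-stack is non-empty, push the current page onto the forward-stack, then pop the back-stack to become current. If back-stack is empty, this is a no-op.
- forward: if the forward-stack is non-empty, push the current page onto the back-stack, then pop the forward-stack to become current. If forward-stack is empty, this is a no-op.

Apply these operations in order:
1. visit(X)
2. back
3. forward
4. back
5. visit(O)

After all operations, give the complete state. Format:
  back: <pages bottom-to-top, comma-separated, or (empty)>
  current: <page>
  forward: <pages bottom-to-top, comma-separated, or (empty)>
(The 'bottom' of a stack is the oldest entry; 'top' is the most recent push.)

After 1 (visit(X)): cur=X back=1 fwd=0
After 2 (back): cur=HOME back=0 fwd=1
After 3 (forward): cur=X back=1 fwd=0
After 4 (back): cur=HOME back=0 fwd=1
After 5 (visit(O)): cur=O back=1 fwd=0

Answer: back: HOME
current: O
forward: (empty)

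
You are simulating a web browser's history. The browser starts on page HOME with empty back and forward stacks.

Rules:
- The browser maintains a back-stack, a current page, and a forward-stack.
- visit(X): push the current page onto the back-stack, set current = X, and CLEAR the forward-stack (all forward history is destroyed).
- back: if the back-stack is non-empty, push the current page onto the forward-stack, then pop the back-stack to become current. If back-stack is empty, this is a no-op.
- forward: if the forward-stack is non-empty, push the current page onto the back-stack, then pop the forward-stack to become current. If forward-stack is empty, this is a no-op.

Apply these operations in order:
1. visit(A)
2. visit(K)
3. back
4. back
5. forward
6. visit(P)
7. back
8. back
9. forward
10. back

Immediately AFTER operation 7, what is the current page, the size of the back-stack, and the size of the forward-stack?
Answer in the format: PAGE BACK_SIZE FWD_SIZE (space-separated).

After 1 (visit(A)): cur=A back=1 fwd=0
After 2 (visit(K)): cur=K back=2 fwd=0
After 3 (back): cur=A back=1 fwd=1
After 4 (back): cur=HOME back=0 fwd=2
After 5 (forward): cur=A back=1 fwd=1
After 6 (visit(P)): cur=P back=2 fwd=0
After 7 (back): cur=A back=1 fwd=1

A 1 1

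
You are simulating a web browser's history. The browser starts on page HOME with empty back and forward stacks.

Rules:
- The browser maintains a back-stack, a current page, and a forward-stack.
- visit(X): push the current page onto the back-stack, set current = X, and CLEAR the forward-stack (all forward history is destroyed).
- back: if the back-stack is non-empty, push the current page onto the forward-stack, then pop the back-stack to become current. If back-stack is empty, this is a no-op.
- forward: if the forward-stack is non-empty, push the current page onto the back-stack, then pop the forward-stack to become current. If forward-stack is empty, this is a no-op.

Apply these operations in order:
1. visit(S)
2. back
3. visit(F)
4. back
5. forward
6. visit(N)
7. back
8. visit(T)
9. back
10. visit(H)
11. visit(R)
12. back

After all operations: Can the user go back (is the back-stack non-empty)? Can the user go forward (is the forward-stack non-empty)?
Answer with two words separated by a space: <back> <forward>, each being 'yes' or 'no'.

Answer: yes yes

Derivation:
After 1 (visit(S)): cur=S back=1 fwd=0
After 2 (back): cur=HOME back=0 fwd=1
After 3 (visit(F)): cur=F back=1 fwd=0
After 4 (back): cur=HOME back=0 fwd=1
After 5 (forward): cur=F back=1 fwd=0
After 6 (visit(N)): cur=N back=2 fwd=0
After 7 (back): cur=F back=1 fwd=1
After 8 (visit(T)): cur=T back=2 fwd=0
After 9 (back): cur=F back=1 fwd=1
After 10 (visit(H)): cur=H back=2 fwd=0
After 11 (visit(R)): cur=R back=3 fwd=0
After 12 (back): cur=H back=2 fwd=1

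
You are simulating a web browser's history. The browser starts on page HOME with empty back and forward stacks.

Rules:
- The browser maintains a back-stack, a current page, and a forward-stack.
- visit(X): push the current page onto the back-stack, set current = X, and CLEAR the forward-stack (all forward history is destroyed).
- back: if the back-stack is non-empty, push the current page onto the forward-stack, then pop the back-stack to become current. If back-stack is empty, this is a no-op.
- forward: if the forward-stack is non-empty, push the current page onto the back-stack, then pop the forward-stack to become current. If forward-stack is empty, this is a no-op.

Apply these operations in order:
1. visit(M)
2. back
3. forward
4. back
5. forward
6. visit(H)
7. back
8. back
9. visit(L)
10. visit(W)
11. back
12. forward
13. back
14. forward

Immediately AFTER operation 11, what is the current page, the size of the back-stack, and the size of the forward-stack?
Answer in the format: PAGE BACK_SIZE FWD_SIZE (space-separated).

After 1 (visit(M)): cur=M back=1 fwd=0
After 2 (back): cur=HOME back=0 fwd=1
After 3 (forward): cur=M back=1 fwd=0
After 4 (back): cur=HOME back=0 fwd=1
After 5 (forward): cur=M back=1 fwd=0
After 6 (visit(H)): cur=H back=2 fwd=0
After 7 (back): cur=M back=1 fwd=1
After 8 (back): cur=HOME back=0 fwd=2
After 9 (visit(L)): cur=L back=1 fwd=0
After 10 (visit(W)): cur=W back=2 fwd=0
After 11 (back): cur=L back=1 fwd=1

L 1 1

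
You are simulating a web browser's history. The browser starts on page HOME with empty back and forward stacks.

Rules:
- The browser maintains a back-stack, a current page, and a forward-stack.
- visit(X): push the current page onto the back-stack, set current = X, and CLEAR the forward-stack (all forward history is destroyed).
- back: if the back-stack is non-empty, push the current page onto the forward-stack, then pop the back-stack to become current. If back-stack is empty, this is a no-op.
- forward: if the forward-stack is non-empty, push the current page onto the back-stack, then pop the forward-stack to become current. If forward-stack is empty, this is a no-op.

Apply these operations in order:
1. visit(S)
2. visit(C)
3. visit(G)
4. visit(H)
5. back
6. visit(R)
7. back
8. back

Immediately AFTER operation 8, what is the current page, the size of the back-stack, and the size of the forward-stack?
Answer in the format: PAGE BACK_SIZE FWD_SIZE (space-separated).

After 1 (visit(S)): cur=S back=1 fwd=0
After 2 (visit(C)): cur=C back=2 fwd=0
After 3 (visit(G)): cur=G back=3 fwd=0
After 4 (visit(H)): cur=H back=4 fwd=0
After 5 (back): cur=G back=3 fwd=1
After 6 (visit(R)): cur=R back=4 fwd=0
After 7 (back): cur=G back=3 fwd=1
After 8 (back): cur=C back=2 fwd=2

C 2 2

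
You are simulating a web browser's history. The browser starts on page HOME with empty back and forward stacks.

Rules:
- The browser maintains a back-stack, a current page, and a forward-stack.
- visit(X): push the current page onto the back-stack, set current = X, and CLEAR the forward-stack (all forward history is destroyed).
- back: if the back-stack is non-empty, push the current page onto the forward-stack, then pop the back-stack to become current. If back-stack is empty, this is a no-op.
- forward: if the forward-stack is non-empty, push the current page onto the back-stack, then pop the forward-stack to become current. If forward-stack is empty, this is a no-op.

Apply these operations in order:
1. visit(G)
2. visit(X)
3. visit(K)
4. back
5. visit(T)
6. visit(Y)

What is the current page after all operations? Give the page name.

After 1 (visit(G)): cur=G back=1 fwd=0
After 2 (visit(X)): cur=X back=2 fwd=0
After 3 (visit(K)): cur=K back=3 fwd=0
After 4 (back): cur=X back=2 fwd=1
After 5 (visit(T)): cur=T back=3 fwd=0
After 6 (visit(Y)): cur=Y back=4 fwd=0

Answer: Y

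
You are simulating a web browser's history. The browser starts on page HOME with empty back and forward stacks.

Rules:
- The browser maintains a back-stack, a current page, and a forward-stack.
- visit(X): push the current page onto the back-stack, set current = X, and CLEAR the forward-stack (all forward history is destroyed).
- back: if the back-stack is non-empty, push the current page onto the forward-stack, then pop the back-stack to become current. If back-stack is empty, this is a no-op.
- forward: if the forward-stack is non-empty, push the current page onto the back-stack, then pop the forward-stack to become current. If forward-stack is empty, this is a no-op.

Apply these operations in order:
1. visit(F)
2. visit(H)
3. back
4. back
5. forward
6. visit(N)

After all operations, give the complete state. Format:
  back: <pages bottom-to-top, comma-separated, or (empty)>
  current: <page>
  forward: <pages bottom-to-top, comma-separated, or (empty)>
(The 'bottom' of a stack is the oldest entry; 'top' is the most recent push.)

After 1 (visit(F)): cur=F back=1 fwd=0
After 2 (visit(H)): cur=H back=2 fwd=0
After 3 (back): cur=F back=1 fwd=1
After 4 (back): cur=HOME back=0 fwd=2
After 5 (forward): cur=F back=1 fwd=1
After 6 (visit(N)): cur=N back=2 fwd=0

Answer: back: HOME,F
current: N
forward: (empty)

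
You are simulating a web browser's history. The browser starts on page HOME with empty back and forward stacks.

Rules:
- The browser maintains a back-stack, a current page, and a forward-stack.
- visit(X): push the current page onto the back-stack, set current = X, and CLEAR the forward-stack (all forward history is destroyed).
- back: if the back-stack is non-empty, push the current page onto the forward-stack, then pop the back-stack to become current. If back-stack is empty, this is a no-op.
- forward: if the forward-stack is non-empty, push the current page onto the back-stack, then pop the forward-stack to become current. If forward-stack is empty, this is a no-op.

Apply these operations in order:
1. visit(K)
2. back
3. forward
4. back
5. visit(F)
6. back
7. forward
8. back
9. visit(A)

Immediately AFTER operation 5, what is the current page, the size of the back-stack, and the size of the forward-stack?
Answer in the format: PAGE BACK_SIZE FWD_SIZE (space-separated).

After 1 (visit(K)): cur=K back=1 fwd=0
After 2 (back): cur=HOME back=0 fwd=1
After 3 (forward): cur=K back=1 fwd=0
After 4 (back): cur=HOME back=0 fwd=1
After 5 (visit(F)): cur=F back=1 fwd=0

F 1 0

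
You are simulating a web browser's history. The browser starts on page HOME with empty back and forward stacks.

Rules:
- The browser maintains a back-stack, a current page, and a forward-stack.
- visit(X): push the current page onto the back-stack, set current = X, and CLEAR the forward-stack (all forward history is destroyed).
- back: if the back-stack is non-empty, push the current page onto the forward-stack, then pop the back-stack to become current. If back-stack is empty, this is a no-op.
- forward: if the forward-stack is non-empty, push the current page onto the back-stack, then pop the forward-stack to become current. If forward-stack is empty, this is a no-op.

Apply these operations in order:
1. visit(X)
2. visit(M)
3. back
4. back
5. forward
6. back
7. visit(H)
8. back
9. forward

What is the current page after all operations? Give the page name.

After 1 (visit(X)): cur=X back=1 fwd=0
After 2 (visit(M)): cur=M back=2 fwd=0
After 3 (back): cur=X back=1 fwd=1
After 4 (back): cur=HOME back=0 fwd=2
After 5 (forward): cur=X back=1 fwd=1
After 6 (back): cur=HOME back=0 fwd=2
After 7 (visit(H)): cur=H back=1 fwd=0
After 8 (back): cur=HOME back=0 fwd=1
After 9 (forward): cur=H back=1 fwd=0

Answer: H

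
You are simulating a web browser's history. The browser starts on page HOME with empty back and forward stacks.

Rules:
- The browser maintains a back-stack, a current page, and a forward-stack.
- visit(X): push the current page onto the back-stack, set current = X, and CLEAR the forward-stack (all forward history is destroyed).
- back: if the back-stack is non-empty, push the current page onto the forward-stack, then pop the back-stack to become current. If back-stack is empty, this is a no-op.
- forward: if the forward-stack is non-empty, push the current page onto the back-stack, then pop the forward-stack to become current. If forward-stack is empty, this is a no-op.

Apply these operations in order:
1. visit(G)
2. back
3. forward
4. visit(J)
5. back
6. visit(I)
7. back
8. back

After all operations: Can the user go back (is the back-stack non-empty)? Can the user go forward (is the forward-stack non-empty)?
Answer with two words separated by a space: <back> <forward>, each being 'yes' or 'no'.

After 1 (visit(G)): cur=G back=1 fwd=0
After 2 (back): cur=HOME back=0 fwd=1
After 3 (forward): cur=G back=1 fwd=0
After 4 (visit(J)): cur=J back=2 fwd=0
After 5 (back): cur=G back=1 fwd=1
After 6 (visit(I)): cur=I back=2 fwd=0
After 7 (back): cur=G back=1 fwd=1
After 8 (back): cur=HOME back=0 fwd=2

Answer: no yes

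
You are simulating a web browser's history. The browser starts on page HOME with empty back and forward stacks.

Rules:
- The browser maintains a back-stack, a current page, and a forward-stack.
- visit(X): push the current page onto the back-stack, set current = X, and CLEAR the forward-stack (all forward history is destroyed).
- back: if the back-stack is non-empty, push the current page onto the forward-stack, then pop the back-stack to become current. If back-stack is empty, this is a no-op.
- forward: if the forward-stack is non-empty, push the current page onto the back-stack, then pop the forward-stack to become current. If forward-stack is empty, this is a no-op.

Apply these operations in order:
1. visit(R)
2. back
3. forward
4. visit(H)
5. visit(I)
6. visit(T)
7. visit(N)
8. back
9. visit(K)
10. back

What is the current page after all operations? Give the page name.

After 1 (visit(R)): cur=R back=1 fwd=0
After 2 (back): cur=HOME back=0 fwd=1
After 3 (forward): cur=R back=1 fwd=0
After 4 (visit(H)): cur=H back=2 fwd=0
After 5 (visit(I)): cur=I back=3 fwd=0
After 6 (visit(T)): cur=T back=4 fwd=0
After 7 (visit(N)): cur=N back=5 fwd=0
After 8 (back): cur=T back=4 fwd=1
After 9 (visit(K)): cur=K back=5 fwd=0
After 10 (back): cur=T back=4 fwd=1

Answer: T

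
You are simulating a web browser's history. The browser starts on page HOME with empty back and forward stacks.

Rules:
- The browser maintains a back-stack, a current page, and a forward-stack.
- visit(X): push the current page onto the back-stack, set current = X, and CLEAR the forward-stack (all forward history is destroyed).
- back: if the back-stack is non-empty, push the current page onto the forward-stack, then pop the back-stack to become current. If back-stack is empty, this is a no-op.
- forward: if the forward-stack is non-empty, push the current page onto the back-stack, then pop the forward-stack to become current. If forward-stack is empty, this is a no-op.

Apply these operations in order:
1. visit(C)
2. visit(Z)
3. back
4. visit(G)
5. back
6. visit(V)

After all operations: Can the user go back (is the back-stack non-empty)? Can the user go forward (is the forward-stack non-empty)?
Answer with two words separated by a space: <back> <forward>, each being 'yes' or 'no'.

After 1 (visit(C)): cur=C back=1 fwd=0
After 2 (visit(Z)): cur=Z back=2 fwd=0
After 3 (back): cur=C back=1 fwd=1
After 4 (visit(G)): cur=G back=2 fwd=0
After 5 (back): cur=C back=1 fwd=1
After 6 (visit(V)): cur=V back=2 fwd=0

Answer: yes no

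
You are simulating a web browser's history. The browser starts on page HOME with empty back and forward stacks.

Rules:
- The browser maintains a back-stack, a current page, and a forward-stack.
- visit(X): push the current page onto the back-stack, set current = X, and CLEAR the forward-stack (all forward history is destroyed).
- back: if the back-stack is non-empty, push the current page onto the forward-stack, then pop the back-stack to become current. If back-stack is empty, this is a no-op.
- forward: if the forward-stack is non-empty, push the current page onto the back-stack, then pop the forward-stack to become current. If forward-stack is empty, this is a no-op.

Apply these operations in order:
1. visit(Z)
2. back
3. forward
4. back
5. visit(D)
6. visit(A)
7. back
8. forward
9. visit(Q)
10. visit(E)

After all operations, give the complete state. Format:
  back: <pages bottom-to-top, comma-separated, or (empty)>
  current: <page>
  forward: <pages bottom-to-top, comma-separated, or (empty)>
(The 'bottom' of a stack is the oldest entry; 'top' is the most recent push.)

Answer: back: HOME,D,A,Q
current: E
forward: (empty)

Derivation:
After 1 (visit(Z)): cur=Z back=1 fwd=0
After 2 (back): cur=HOME back=0 fwd=1
After 3 (forward): cur=Z back=1 fwd=0
After 4 (back): cur=HOME back=0 fwd=1
After 5 (visit(D)): cur=D back=1 fwd=0
After 6 (visit(A)): cur=A back=2 fwd=0
After 7 (back): cur=D back=1 fwd=1
After 8 (forward): cur=A back=2 fwd=0
After 9 (visit(Q)): cur=Q back=3 fwd=0
After 10 (visit(E)): cur=E back=4 fwd=0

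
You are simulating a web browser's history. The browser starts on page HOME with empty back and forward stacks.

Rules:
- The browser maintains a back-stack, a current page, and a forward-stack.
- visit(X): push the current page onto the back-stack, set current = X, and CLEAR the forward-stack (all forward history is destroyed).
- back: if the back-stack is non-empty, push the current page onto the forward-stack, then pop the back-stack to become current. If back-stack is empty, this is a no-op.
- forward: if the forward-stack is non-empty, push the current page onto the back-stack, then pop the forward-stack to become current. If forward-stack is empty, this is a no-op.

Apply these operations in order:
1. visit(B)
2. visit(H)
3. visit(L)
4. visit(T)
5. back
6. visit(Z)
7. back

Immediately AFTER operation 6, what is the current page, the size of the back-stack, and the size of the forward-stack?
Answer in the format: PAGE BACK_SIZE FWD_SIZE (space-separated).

After 1 (visit(B)): cur=B back=1 fwd=0
After 2 (visit(H)): cur=H back=2 fwd=0
After 3 (visit(L)): cur=L back=3 fwd=0
After 4 (visit(T)): cur=T back=4 fwd=0
After 5 (back): cur=L back=3 fwd=1
After 6 (visit(Z)): cur=Z back=4 fwd=0

Z 4 0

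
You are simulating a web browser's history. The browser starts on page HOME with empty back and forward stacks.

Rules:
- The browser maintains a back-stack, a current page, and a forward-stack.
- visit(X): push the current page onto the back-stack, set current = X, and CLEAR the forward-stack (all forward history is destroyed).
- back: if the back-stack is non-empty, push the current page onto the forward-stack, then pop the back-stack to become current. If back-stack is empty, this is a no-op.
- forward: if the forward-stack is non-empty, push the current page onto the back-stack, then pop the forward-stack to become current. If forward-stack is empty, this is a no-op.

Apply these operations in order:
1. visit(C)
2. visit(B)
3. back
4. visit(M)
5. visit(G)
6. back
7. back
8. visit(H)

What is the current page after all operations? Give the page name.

Answer: H

Derivation:
After 1 (visit(C)): cur=C back=1 fwd=0
After 2 (visit(B)): cur=B back=2 fwd=0
After 3 (back): cur=C back=1 fwd=1
After 4 (visit(M)): cur=M back=2 fwd=0
After 5 (visit(G)): cur=G back=3 fwd=0
After 6 (back): cur=M back=2 fwd=1
After 7 (back): cur=C back=1 fwd=2
After 8 (visit(H)): cur=H back=2 fwd=0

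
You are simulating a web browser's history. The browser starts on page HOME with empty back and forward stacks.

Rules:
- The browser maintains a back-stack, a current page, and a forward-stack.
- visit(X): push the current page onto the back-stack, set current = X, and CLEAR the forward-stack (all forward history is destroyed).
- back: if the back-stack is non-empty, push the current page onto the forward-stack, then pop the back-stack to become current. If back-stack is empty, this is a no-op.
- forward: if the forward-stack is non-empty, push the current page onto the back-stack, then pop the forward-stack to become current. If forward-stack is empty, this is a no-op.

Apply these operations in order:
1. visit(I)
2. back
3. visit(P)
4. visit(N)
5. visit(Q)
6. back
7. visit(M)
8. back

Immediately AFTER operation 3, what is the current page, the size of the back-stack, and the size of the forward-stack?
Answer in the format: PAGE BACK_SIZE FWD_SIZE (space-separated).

After 1 (visit(I)): cur=I back=1 fwd=0
After 2 (back): cur=HOME back=0 fwd=1
After 3 (visit(P)): cur=P back=1 fwd=0

P 1 0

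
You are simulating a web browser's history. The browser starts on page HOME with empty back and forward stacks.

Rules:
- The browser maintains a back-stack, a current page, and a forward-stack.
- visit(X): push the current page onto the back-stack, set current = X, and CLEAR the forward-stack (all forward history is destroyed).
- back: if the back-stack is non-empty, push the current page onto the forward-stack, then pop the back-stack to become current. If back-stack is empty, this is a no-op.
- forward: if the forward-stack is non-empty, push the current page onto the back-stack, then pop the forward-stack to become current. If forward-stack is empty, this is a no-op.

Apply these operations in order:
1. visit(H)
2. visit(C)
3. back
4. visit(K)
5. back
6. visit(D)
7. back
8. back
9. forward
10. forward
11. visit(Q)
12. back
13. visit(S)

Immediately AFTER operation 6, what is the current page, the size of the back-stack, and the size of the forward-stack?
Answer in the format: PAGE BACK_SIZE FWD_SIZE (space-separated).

After 1 (visit(H)): cur=H back=1 fwd=0
After 2 (visit(C)): cur=C back=2 fwd=0
After 3 (back): cur=H back=1 fwd=1
After 4 (visit(K)): cur=K back=2 fwd=0
After 5 (back): cur=H back=1 fwd=1
After 6 (visit(D)): cur=D back=2 fwd=0

D 2 0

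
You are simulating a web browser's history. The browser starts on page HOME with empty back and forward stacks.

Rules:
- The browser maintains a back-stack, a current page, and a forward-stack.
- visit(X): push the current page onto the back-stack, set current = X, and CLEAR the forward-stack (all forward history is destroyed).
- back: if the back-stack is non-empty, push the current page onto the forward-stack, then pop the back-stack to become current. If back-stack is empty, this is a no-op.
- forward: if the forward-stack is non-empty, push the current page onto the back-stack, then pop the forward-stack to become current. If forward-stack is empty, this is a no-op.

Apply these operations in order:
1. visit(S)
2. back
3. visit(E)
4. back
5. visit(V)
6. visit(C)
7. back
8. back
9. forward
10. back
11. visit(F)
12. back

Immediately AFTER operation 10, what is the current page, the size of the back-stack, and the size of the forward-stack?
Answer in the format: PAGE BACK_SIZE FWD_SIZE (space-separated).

After 1 (visit(S)): cur=S back=1 fwd=0
After 2 (back): cur=HOME back=0 fwd=1
After 3 (visit(E)): cur=E back=1 fwd=0
After 4 (back): cur=HOME back=0 fwd=1
After 5 (visit(V)): cur=V back=1 fwd=0
After 6 (visit(C)): cur=C back=2 fwd=0
After 7 (back): cur=V back=1 fwd=1
After 8 (back): cur=HOME back=0 fwd=2
After 9 (forward): cur=V back=1 fwd=1
After 10 (back): cur=HOME back=0 fwd=2

HOME 0 2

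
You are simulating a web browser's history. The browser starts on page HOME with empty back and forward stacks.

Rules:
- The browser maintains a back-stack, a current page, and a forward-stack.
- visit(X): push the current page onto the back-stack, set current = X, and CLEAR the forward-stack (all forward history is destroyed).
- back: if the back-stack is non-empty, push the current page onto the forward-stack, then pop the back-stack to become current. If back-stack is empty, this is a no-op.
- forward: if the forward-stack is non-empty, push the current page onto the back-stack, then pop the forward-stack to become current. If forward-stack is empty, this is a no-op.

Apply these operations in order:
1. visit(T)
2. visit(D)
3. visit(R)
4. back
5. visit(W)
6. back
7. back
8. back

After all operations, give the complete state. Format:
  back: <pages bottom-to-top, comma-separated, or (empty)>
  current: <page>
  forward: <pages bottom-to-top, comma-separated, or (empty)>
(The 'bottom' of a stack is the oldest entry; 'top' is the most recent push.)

After 1 (visit(T)): cur=T back=1 fwd=0
After 2 (visit(D)): cur=D back=2 fwd=0
After 3 (visit(R)): cur=R back=3 fwd=0
After 4 (back): cur=D back=2 fwd=1
After 5 (visit(W)): cur=W back=3 fwd=0
After 6 (back): cur=D back=2 fwd=1
After 7 (back): cur=T back=1 fwd=2
After 8 (back): cur=HOME back=0 fwd=3

Answer: back: (empty)
current: HOME
forward: W,D,T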